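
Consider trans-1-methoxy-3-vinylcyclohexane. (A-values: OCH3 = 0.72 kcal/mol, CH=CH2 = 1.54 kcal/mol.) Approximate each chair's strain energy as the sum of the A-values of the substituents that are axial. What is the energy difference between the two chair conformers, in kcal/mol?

0.82 kcal/mol

C1 and C3 have the same parity, so for the trans isomer the two substituents are one axial and one equatorial in each chair.
Chair I (methoxy axial, vinyl equatorial): E = 0.72 kcal/mol.
Chair II (methoxy equatorial, vinyl axial): E = 1.54 kcal/mol.
ΔE = 1.54 − 0.72 = 0.82 kcal/mol; chair I is more stable.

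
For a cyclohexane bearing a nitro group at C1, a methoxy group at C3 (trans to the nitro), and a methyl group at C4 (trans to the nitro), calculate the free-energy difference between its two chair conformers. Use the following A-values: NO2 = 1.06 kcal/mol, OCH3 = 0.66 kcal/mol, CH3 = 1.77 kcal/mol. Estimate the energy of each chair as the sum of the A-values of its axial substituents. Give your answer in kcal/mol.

2.17 kcal/mol

Chair I (nitro axial, methoxy equatorial, methyl axial): E = 2.83 kcal/mol.
Chair II (nitro equatorial, methoxy axial, methyl equatorial): E = 0.66 kcal/mol.
ΔE = 2.83 − 0.66 = 2.17 kcal/mol; chair II is more stable.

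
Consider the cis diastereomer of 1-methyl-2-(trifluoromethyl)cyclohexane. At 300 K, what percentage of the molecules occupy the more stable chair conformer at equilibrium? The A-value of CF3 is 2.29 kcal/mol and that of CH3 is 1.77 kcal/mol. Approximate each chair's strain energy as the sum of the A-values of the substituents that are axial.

70.5%

C1 and C2 have opposite parity, so for the cis isomer the two substituents are one axial and one equatorial in each chair.
Chair I (trifluoromethyl axial, methyl equatorial): E = 2.29 kcal/mol; chair II (trifluoromethyl equatorial, methyl axial): E = 1.77 kcal/mol.
ΔG = 0.52 kcal/mol between the two chairs.
K = exp(ΔG/RT) with R = 1.987×10⁻³ kcal mol⁻¹ K⁻¹ and T = 300 K gives K ≈ 2.39.
Fraction in the lower-energy chair = K/(K+1) = 70.5%.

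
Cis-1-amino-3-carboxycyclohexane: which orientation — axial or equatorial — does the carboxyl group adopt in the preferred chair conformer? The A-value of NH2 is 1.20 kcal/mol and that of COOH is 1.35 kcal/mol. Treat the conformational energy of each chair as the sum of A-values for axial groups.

C1 and C3 have the same parity, so for the cis isomer the two substituents are e,e in one chair and a,a in the other.
Chair I (amino axial, carboxyl axial): E = 2.55 kcal/mol.
Chair II (amino equatorial, carboxyl equatorial): E = 0.00 kcal/mol.
Chair II is the more stable (lower-energy) conformer, and in that chair the carboxyl group is equatorial.

equatorial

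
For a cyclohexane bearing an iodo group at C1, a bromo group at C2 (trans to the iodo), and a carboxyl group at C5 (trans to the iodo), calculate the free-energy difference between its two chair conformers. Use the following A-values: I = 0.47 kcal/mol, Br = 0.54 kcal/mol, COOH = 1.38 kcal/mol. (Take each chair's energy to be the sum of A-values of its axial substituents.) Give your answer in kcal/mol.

0.37 kcal/mol

Chair I (iodo axial, bromo axial, carboxyl equatorial): E = 1.01 kcal/mol.
Chair II (iodo equatorial, bromo equatorial, carboxyl axial): E = 1.38 kcal/mol.
ΔE = 1.38 − 1.01 = 0.37 kcal/mol; chair I is more stable.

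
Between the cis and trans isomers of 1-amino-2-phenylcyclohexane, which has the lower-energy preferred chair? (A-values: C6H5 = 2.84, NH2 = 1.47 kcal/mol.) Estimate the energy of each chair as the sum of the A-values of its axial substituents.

At 1,2 positions (parity opposite): cis → (a,e or e,a); trans → (e,e or a,a).
Best chair for cis: E = 1.47 kcal/mol; best chair for trans: E = 0.00 kcal/mol.
The trans isomer is lower by 1.47 kcal/mol.

trans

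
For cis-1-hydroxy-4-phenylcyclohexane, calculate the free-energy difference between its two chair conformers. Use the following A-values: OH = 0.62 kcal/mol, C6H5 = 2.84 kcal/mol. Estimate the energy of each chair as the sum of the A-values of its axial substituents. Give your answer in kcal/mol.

C1 and C4 have opposite parity, so for the cis isomer the two substituents are one axial and one equatorial in each chair.
Chair I (hydroxyl axial, phenyl equatorial): E = 0.62 kcal/mol.
Chair II (hydroxyl equatorial, phenyl axial): E = 2.84 kcal/mol.
ΔE = 2.84 − 0.62 = 2.22 kcal/mol; chair I is more stable.

2.22 kcal/mol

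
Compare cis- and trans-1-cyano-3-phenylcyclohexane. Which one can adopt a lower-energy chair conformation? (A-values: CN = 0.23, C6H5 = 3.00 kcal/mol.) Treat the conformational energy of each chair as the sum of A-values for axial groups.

At 1,3 positions (parity same): cis → (e,e or a,a); trans → (a,e or e,a).
Best chair for cis: E = 0.00 kcal/mol; best chair for trans: E = 0.23 kcal/mol.
The cis isomer is lower by 0.23 kcal/mol.

cis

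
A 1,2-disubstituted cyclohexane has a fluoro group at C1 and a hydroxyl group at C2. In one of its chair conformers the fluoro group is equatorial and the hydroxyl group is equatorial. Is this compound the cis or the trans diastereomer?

C1 and C2 have opposite parity, so their axial bonds point in opposite directions.
With opposite-parity carbons, two substituents on the same face are one axial and one equatorial; opposite faces give both axial or both equatorial.
Here the groups are equatorial/equatorial → opposite face → trans.

trans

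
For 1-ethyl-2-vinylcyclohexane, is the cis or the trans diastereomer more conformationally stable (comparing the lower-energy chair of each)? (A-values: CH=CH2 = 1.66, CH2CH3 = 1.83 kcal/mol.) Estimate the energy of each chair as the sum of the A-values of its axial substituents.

trans

At 1,2 positions (parity opposite): cis → (a,e or e,a); trans → (e,e or a,a).
Best chair for cis: E = 1.66 kcal/mol; best chair for trans: E = 0.00 kcal/mol.
The trans isomer is lower by 1.66 kcal/mol.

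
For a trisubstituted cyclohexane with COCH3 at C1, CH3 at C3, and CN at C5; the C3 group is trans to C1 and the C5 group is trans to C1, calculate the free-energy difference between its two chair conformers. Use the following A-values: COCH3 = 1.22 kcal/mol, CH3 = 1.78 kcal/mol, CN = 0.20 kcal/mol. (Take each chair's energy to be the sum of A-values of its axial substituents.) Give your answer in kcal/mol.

0.76 kcal/mol

Chair I (acetyl axial, methyl equatorial, cyano equatorial): E = 1.22 kcal/mol.
Chair II (acetyl equatorial, methyl axial, cyano axial): E = 1.98 kcal/mol.
ΔE = 1.98 − 1.22 = 0.76 kcal/mol; chair I is more stable.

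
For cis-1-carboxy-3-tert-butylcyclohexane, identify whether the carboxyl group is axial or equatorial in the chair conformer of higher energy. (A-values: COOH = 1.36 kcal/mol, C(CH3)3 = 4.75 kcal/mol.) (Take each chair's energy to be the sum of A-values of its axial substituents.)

axial

C1 and C3 have the same parity, so for the cis isomer the two substituents are e,e in one chair and a,a in the other.
Chair I (carboxyl axial, tert-butyl axial): E = 6.11 kcal/mol.
Chair II (carboxyl equatorial, tert-butyl equatorial): E = 0.00 kcal/mol.
Chair I is the less stable (higher-energy) conformer, and in that chair the carboxyl group is axial.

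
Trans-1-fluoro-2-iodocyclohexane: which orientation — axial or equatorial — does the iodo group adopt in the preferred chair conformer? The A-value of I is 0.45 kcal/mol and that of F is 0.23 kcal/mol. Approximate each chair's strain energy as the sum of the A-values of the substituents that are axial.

equatorial

C1 and C2 have opposite parity, so for the trans isomer the two substituents are e,e in one chair and a,a in the other.
Chair I (iodo axial, fluoro axial): E = 0.68 kcal/mol.
Chair II (iodo equatorial, fluoro equatorial): E = 0.00 kcal/mol.
Chair II is the more stable (lower-energy) conformer, and in that chair the iodo group is equatorial.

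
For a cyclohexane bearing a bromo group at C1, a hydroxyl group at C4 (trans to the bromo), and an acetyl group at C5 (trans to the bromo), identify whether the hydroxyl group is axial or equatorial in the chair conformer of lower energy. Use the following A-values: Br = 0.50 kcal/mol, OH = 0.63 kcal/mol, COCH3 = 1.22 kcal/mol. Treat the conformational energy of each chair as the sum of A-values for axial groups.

axial

Chair I (bromo axial, hydroxyl axial, acetyl equatorial): E = 1.13 kcal/mol.
Chair II (bromo equatorial, hydroxyl equatorial, acetyl axial): E = 1.22 kcal/mol.
Chair I is the more stable (lower-energy) conformer, and in that chair the hydroxyl group is axial.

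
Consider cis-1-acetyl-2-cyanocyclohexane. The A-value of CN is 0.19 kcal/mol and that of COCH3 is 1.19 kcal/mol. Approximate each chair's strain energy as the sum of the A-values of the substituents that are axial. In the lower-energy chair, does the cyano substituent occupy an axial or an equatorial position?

C1 and C2 have opposite parity, so for the cis isomer the two substituents are one axial and one equatorial in each chair.
Chair I (cyano axial, acetyl equatorial): E = 0.19 kcal/mol.
Chair II (cyano equatorial, acetyl axial): E = 1.19 kcal/mol.
Chair I is the more stable (lower-energy) conformer, and in that chair the cyano group is axial.

axial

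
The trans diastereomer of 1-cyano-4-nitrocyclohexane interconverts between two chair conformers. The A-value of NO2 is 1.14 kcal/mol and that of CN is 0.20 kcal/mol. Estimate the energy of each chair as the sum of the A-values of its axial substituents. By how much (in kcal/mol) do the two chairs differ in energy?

1.34 kcal/mol

C1 and C4 have opposite parity, so for the trans isomer the two substituents are e,e in one chair and a,a in the other.
Chair I (nitro axial, cyano axial): E = 1.34 kcal/mol.
Chair II (nitro equatorial, cyano equatorial): E = 0.00 kcal/mol.
ΔE = 1.34 − 0.00 = 1.34 kcal/mol; chair II is more stable.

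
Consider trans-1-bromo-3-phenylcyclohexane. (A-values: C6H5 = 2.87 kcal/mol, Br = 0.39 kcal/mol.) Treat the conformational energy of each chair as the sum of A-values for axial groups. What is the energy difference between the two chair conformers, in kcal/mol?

C1 and C3 have the same parity, so for the trans isomer the two substituents are one axial and one equatorial in each chair.
Chair I (phenyl axial, bromo equatorial): E = 2.87 kcal/mol.
Chair II (phenyl equatorial, bromo axial): E = 0.39 kcal/mol.
ΔE = 2.87 − 0.39 = 2.48 kcal/mol; chair II is more stable.

2.48 kcal/mol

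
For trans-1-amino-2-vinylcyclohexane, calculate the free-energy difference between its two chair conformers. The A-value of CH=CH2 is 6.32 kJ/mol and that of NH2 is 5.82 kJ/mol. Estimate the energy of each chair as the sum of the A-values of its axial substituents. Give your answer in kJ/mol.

12.14 kJ/mol

C1 and C2 have opposite parity, so for the trans isomer the two substituents are e,e in one chair and a,a in the other.
Chair I (vinyl axial, amino axial): E = 12.14 kJ/mol.
Chair II (vinyl equatorial, amino equatorial): E = 0.00 kJ/mol.
ΔE = 12.14 − 0.00 = 12.14 kJ/mol; chair II is more stable.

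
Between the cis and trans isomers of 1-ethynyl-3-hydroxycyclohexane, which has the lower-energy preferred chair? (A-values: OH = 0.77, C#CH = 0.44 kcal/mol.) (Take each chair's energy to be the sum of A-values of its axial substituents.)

cis

At 1,3 positions (parity same): cis → (e,e or a,a); trans → (a,e or e,a).
Best chair for cis: E = 0.00 kcal/mol; best chair for trans: E = 0.44 kcal/mol.
The cis isomer is lower by 0.44 kcal/mol.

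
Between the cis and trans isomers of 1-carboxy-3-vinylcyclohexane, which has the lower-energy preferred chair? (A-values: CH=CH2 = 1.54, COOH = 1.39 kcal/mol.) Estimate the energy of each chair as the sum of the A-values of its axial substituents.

At 1,3 positions (parity same): cis → (e,e or a,a); trans → (a,e or e,a).
Best chair for cis: E = 0.00 kcal/mol; best chair for trans: E = 1.39 kcal/mol.
The cis isomer is lower by 1.39 kcal/mol.

cis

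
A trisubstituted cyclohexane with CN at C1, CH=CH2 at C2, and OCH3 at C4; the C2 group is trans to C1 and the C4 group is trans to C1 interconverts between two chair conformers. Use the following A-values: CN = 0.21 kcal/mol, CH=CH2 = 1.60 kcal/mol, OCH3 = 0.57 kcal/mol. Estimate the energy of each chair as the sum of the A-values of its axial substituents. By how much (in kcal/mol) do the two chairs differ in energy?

2.38 kcal/mol

Chair I (cyano axial, vinyl axial, methoxy axial): E = 2.38 kcal/mol.
Chair II (cyano equatorial, vinyl equatorial, methoxy equatorial): E = 0.00 kcal/mol.
ΔE = 2.38 − 0.00 = 2.38 kcal/mol; chair II is more stable.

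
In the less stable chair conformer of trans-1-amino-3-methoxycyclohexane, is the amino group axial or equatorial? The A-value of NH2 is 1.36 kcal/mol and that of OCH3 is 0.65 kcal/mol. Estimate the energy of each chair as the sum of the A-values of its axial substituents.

axial

C1 and C3 have the same parity, so for the trans isomer the two substituents are one axial and one equatorial in each chair.
Chair I (amino axial, methoxy equatorial): E = 1.36 kcal/mol.
Chair II (amino equatorial, methoxy axial): E = 0.65 kcal/mol.
Chair I is the less stable (higher-energy) conformer, and in that chair the amino group is axial.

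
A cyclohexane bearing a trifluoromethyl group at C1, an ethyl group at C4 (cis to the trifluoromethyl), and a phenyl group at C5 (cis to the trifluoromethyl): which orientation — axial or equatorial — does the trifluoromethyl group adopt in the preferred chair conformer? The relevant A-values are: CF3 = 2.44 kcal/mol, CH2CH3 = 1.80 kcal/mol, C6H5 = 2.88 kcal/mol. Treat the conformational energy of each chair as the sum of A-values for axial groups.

Chair I (trifluoromethyl axial, ethyl equatorial, phenyl axial): E = 5.32 kcal/mol.
Chair II (trifluoromethyl equatorial, ethyl axial, phenyl equatorial): E = 1.80 kcal/mol.
Chair II is the more stable (lower-energy) conformer, and in that chair the trifluoromethyl group is equatorial.

equatorial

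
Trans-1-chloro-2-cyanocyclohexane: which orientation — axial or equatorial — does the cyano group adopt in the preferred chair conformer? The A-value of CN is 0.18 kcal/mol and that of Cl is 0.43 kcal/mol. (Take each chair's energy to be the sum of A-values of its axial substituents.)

C1 and C2 have opposite parity, so for the trans isomer the two substituents are e,e in one chair and a,a in the other.
Chair I (cyano axial, chloro axial): E = 0.61 kcal/mol.
Chair II (cyano equatorial, chloro equatorial): E = 0.00 kcal/mol.
Chair II is the more stable (lower-energy) conformer, and in that chair the cyano group is equatorial.

equatorial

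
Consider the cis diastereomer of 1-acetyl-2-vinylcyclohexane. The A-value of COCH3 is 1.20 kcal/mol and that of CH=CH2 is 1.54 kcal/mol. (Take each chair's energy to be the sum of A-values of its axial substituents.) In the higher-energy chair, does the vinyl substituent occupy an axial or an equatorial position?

axial

C1 and C2 have opposite parity, so for the cis isomer the two substituents are one axial and one equatorial in each chair.
Chair I (acetyl axial, vinyl equatorial): E = 1.20 kcal/mol.
Chair II (acetyl equatorial, vinyl axial): E = 1.54 kcal/mol.
Chair II is the less stable (higher-energy) conformer, and in that chair the vinyl group is axial.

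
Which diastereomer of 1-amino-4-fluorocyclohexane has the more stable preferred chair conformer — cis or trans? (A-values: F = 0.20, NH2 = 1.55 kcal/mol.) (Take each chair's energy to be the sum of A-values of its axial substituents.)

At 1,4 positions (parity opposite): cis → (a,e or e,a); trans → (e,e or a,a).
Best chair for cis: E = 0.20 kcal/mol; best chair for trans: E = 0.00 kcal/mol.
The trans isomer is lower by 0.20 kcal/mol.

trans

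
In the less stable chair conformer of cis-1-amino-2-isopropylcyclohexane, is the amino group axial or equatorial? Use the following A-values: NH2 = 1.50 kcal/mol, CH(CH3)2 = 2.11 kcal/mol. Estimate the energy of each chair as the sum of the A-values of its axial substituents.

equatorial

C1 and C2 have opposite parity, so for the cis isomer the two substituents are one axial and one equatorial in each chair.
Chair I (amino axial, isopropyl equatorial): E = 1.50 kcal/mol.
Chair II (amino equatorial, isopropyl axial): E = 2.11 kcal/mol.
Chair II is the less stable (higher-energy) conformer, and in that chair the amino group is equatorial.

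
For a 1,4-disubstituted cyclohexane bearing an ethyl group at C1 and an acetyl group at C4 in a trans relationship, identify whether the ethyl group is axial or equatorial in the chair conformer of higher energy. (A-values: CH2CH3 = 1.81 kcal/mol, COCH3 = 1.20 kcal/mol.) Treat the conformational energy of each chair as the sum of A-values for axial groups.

C1 and C4 have opposite parity, so for the trans isomer the two substituents are e,e in one chair and a,a in the other.
Chair I (ethyl axial, acetyl axial): E = 3.01 kcal/mol.
Chair II (ethyl equatorial, acetyl equatorial): E = 0.00 kcal/mol.
Chair I is the less stable (higher-energy) conformer, and in that chair the ethyl group is axial.

axial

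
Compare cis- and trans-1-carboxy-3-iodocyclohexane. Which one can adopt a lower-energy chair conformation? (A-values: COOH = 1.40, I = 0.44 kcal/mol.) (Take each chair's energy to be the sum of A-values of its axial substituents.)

cis

At 1,3 positions (parity same): cis → (e,e or a,a); trans → (a,e or e,a).
Best chair for cis: E = 0.00 kcal/mol; best chair for trans: E = 0.44 kcal/mol.
The cis isomer is lower by 0.44 kcal/mol.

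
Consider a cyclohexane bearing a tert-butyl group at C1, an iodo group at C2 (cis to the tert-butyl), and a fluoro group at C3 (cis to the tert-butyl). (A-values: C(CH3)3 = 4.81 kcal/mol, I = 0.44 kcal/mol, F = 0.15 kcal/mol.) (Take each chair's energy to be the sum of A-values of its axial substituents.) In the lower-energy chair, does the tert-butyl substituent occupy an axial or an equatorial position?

Chair I (tert-butyl axial, iodo equatorial, fluoro axial): E = 4.96 kcal/mol.
Chair II (tert-butyl equatorial, iodo axial, fluoro equatorial): E = 0.44 kcal/mol.
Chair II is the more stable (lower-energy) conformer, and in that chair the tert-butyl group is equatorial.

equatorial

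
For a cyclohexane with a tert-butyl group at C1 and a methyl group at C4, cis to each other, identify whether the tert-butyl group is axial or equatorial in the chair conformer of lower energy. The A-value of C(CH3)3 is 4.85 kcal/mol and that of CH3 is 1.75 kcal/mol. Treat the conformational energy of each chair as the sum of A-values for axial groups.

C1 and C4 have opposite parity, so for the cis isomer the two substituents are one axial and one equatorial in each chair.
Chair I (tert-butyl axial, methyl equatorial): E = 4.85 kcal/mol.
Chair II (tert-butyl equatorial, methyl axial): E = 1.75 kcal/mol.
Chair II is the more stable (lower-energy) conformer, and in that chair the tert-butyl group is equatorial.

equatorial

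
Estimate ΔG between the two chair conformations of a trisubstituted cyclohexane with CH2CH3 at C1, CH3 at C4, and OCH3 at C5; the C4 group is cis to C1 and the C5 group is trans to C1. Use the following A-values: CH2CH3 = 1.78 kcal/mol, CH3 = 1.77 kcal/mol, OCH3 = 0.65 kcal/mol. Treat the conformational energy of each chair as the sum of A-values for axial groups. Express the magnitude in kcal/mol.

0.64 kcal/mol

Chair I (ethyl axial, methyl equatorial, methoxy equatorial): E = 1.78 kcal/mol.
Chair II (ethyl equatorial, methyl axial, methoxy axial): E = 2.42 kcal/mol.
ΔE = 2.42 − 1.78 = 0.64 kcal/mol; chair I is more stable.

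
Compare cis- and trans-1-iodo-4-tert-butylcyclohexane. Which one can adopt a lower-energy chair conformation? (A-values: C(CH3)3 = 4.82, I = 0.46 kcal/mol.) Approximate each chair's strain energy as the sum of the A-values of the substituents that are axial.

trans

At 1,4 positions (parity opposite): cis → (a,e or e,a); trans → (e,e or a,a).
Best chair for cis: E = 0.46 kcal/mol; best chair for trans: E = 0.00 kcal/mol.
The trans isomer is lower by 0.46 kcal/mol.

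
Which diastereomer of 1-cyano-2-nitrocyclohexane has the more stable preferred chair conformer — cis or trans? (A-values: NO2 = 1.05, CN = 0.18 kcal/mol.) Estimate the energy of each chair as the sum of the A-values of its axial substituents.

At 1,2 positions (parity opposite): cis → (a,e or e,a); trans → (e,e or a,a).
Best chair for cis: E = 0.18 kcal/mol; best chair for trans: E = 0.00 kcal/mol.
The trans isomer is lower by 0.18 kcal/mol.

trans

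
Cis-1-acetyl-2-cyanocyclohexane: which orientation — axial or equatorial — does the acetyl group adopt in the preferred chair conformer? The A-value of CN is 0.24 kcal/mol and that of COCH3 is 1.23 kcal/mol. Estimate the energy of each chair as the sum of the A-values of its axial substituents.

equatorial

C1 and C2 have opposite parity, so for the cis isomer the two substituents are one axial and one equatorial in each chair.
Chair I (cyano axial, acetyl equatorial): E = 0.24 kcal/mol.
Chair II (cyano equatorial, acetyl axial): E = 1.23 kcal/mol.
Chair I is the more stable (lower-energy) conformer, and in that chair the acetyl group is equatorial.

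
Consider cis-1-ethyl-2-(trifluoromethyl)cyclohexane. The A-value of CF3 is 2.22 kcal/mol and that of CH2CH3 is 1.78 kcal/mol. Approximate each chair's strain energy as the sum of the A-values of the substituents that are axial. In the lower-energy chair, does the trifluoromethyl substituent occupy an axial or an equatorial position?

equatorial

C1 and C2 have opposite parity, so for the cis isomer the two substituents are one axial and one equatorial in each chair.
Chair I (trifluoromethyl axial, ethyl equatorial): E = 2.22 kcal/mol.
Chair II (trifluoromethyl equatorial, ethyl axial): E = 1.78 kcal/mol.
Chair II is the more stable (lower-energy) conformer, and in that chair the trifluoromethyl group is equatorial.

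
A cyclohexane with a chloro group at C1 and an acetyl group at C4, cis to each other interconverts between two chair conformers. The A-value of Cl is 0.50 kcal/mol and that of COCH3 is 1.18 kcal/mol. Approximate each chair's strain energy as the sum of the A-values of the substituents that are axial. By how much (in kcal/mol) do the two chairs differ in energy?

0.68 kcal/mol

C1 and C4 have opposite parity, so for the cis isomer the two substituents are one axial and one equatorial in each chair.
Chair I (chloro axial, acetyl equatorial): E = 0.50 kcal/mol.
Chair II (chloro equatorial, acetyl axial): E = 1.18 kcal/mol.
ΔE = 1.18 − 0.50 = 0.68 kcal/mol; chair I is more stable.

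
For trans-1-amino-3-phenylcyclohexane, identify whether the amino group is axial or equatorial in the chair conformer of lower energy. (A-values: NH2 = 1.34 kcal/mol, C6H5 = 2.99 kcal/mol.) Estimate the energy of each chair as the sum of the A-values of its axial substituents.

axial

C1 and C3 have the same parity, so for the trans isomer the two substituents are one axial and one equatorial in each chair.
Chair I (amino axial, phenyl equatorial): E = 1.34 kcal/mol.
Chair II (amino equatorial, phenyl axial): E = 2.99 kcal/mol.
Chair I is the more stable (lower-energy) conformer, and in that chair the amino group is axial.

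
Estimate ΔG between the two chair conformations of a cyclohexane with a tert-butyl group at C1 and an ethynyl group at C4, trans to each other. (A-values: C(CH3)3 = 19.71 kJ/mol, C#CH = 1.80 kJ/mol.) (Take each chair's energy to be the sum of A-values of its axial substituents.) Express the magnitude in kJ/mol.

C1 and C4 have opposite parity, so for the trans isomer the two substituents are e,e in one chair and a,a in the other.
Chair I (tert-butyl axial, ethynyl axial): E = 21.51 kJ/mol.
Chair II (tert-butyl equatorial, ethynyl equatorial): E = 0.00 kJ/mol.
ΔE = 21.51 − 0.00 = 21.51 kJ/mol; chair II is more stable.

21.51 kJ/mol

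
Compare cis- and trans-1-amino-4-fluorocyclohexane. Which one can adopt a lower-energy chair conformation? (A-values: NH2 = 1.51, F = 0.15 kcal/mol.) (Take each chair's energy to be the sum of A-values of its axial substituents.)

trans

At 1,4 positions (parity opposite): cis → (a,e or e,a); trans → (e,e or a,a).
Best chair for cis: E = 0.15 kcal/mol; best chair for trans: E = 0.00 kcal/mol.
The trans isomer is lower by 0.15 kcal/mol.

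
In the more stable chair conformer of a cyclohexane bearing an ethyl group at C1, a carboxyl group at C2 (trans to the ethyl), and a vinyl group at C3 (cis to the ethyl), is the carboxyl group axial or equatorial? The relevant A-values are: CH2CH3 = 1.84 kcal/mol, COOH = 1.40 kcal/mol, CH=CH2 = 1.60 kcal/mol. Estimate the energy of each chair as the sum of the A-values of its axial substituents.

equatorial

Chair I (ethyl axial, carboxyl axial, vinyl axial): E = 4.84 kcal/mol.
Chair II (ethyl equatorial, carboxyl equatorial, vinyl equatorial): E = 0.00 kcal/mol.
Chair II is the more stable (lower-energy) conformer, and in that chair the carboxyl group is equatorial.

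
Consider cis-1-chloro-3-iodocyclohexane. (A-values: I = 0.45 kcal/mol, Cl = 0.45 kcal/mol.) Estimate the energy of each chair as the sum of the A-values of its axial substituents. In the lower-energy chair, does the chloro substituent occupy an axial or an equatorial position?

equatorial

C1 and C3 have the same parity, so for the cis isomer the two substituents are e,e in one chair and a,a in the other.
Chair I (iodo axial, chloro axial): E = 0.90 kcal/mol.
Chair II (iodo equatorial, chloro equatorial): E = 0.00 kcal/mol.
Chair II is the more stable (lower-energy) conformer, and in that chair the chloro group is equatorial.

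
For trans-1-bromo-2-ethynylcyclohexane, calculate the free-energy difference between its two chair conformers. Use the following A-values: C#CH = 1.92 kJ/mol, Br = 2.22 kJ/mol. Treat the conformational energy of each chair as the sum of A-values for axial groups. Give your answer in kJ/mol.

C1 and C2 have opposite parity, so for the trans isomer the two substituents are e,e in one chair and a,a in the other.
Chair I (ethynyl axial, bromo axial): E = 4.14 kJ/mol.
Chair II (ethynyl equatorial, bromo equatorial): E = 0.00 kJ/mol.
ΔE = 4.14 − 0.00 = 4.14 kJ/mol; chair II is more stable.

4.14 kJ/mol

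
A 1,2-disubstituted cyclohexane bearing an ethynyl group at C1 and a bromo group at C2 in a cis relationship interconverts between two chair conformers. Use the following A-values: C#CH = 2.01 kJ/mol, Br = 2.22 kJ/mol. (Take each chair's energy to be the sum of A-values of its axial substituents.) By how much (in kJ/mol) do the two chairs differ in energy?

C1 and C2 have opposite parity, so for the cis isomer the two substituents are one axial and one equatorial in each chair.
Chair I (ethynyl axial, bromo equatorial): E = 2.01 kJ/mol.
Chair II (ethynyl equatorial, bromo axial): E = 2.22 kJ/mol.
ΔE = 2.22 − 2.01 = 0.21 kJ/mol; chair I is more stable.

0.21 kJ/mol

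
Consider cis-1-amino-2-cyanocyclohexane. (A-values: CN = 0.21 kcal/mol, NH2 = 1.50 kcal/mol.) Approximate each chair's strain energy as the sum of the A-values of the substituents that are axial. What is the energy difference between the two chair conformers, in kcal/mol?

1.29 kcal/mol

C1 and C2 have opposite parity, so for the cis isomer the two substituents are one axial and one equatorial in each chair.
Chair I (cyano axial, amino equatorial): E = 0.21 kcal/mol.
Chair II (cyano equatorial, amino axial): E = 1.50 kcal/mol.
ΔE = 1.50 − 0.21 = 1.29 kcal/mol; chair I is more stable.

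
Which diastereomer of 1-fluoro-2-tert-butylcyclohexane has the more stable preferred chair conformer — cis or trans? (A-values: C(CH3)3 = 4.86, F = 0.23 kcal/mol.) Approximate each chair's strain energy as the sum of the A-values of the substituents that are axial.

trans

At 1,2 positions (parity opposite): cis → (a,e or e,a); trans → (e,e or a,a).
Best chair for cis: E = 0.23 kcal/mol; best chair for trans: E = 0.00 kcal/mol.
The trans isomer is lower by 0.23 kcal/mol.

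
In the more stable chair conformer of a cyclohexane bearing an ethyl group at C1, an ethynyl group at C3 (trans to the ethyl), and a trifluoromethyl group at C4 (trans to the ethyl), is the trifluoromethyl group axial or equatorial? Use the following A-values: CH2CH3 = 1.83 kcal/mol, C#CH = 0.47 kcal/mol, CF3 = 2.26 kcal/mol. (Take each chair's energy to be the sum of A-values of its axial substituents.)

Chair I (ethyl axial, ethynyl equatorial, trifluoromethyl axial): E = 4.09 kcal/mol.
Chair II (ethyl equatorial, ethynyl axial, trifluoromethyl equatorial): E = 0.47 kcal/mol.
Chair II is the more stable (lower-energy) conformer, and in that chair the trifluoromethyl group is equatorial.

equatorial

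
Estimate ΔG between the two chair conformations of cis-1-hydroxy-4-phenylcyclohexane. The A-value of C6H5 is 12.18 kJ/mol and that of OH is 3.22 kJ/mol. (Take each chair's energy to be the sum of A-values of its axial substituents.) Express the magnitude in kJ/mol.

C1 and C4 have opposite parity, so for the cis isomer the two substituents are one axial and one equatorial in each chair.
Chair I (phenyl axial, hydroxyl equatorial): E = 12.18 kJ/mol.
Chair II (phenyl equatorial, hydroxyl axial): E = 3.22 kJ/mol.
ΔE = 12.18 − 3.22 = 8.96 kJ/mol; chair II is more stable.

8.96 kJ/mol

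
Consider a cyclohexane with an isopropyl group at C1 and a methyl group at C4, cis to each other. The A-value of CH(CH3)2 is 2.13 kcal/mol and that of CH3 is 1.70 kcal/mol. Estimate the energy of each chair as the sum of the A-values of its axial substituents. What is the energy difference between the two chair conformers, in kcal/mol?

0.43 kcal/mol

C1 and C4 have opposite parity, so for the cis isomer the two substituents are one axial and one equatorial in each chair.
Chair I (isopropyl axial, methyl equatorial): E = 2.13 kcal/mol.
Chair II (isopropyl equatorial, methyl axial): E = 1.70 kcal/mol.
ΔE = 2.13 − 1.70 = 0.43 kcal/mol; chair II is more stable.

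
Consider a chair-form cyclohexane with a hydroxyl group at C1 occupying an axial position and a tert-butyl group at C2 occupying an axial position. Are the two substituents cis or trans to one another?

C1 and C2 have opposite parity, so their axial bonds point in opposite directions.
With opposite-parity carbons, two substituents on the same face are one axial and one equatorial; opposite faces give both axial or both equatorial.
Here the groups are axial/axial → opposite face → trans.

trans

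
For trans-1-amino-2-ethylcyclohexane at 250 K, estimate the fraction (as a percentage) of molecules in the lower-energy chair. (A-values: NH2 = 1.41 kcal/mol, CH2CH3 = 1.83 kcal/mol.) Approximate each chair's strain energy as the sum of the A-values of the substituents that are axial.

99.9%

C1 and C2 have opposite parity, so for the trans isomer the two substituents are e,e in one chair and a,a in the other.
Chair I (amino axial, ethyl axial): E = 3.24 kcal/mol; chair II (amino equatorial, ethyl equatorial): E = 0.00 kcal/mol.
ΔG = 3.24 kcal/mol between the two chairs.
K = exp(ΔG/RT) with R = 1.987×10⁻³ kcal mol⁻¹ K⁻¹ and T = 250 K gives K ≈ 680.
Fraction in the lower-energy chair = K/(K+1) = 99.9%.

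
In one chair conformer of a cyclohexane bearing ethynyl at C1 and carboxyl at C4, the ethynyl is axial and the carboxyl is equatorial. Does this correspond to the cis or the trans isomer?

C1 and C4 have opposite parity, so their axial bonds point in opposite directions.
With opposite-parity carbons, two substituents on the same face are one axial and one equatorial; opposite faces give both axial or both equatorial.
Here the groups are axial/equatorial → same face → cis.

cis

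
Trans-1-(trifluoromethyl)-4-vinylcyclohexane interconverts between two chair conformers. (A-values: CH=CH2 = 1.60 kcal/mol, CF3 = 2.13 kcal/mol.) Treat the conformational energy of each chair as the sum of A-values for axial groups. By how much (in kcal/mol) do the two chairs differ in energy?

C1 and C4 have opposite parity, so for the trans isomer the two substituents are e,e in one chair and a,a in the other.
Chair I (vinyl axial, trifluoromethyl axial): E = 3.73 kcal/mol.
Chair II (vinyl equatorial, trifluoromethyl equatorial): E = 0.00 kcal/mol.
ΔE = 3.73 − 0.00 = 3.73 kcal/mol; chair II is more stable.

3.73 kcal/mol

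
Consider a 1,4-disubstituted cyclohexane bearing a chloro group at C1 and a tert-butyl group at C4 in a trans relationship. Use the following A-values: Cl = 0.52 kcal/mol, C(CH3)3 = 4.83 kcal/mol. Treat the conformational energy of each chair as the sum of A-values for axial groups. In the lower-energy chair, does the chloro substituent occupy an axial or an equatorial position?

C1 and C4 have opposite parity, so for the trans isomer the two substituents are e,e in one chair and a,a in the other.
Chair I (chloro axial, tert-butyl axial): E = 5.35 kcal/mol.
Chair II (chloro equatorial, tert-butyl equatorial): E = 0.00 kcal/mol.
Chair II is the more stable (lower-energy) conformer, and in that chair the chloro group is equatorial.

equatorial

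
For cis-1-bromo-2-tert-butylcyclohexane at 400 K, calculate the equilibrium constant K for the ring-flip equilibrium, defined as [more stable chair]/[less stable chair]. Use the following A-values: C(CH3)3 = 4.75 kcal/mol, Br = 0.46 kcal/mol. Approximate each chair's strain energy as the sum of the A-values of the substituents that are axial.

C1 and C2 have opposite parity, so for the cis isomer the two substituents are one axial and one equatorial in each chair.
Chair I (tert-butyl axial, bromo equatorial): E = 4.75 kcal/mol; chair II (tert-butyl equatorial, bromo axial): E = 0.46 kcal/mol.
ΔG = 4.29 kcal/mol between the two chairs.
K = exp(ΔG/RT) with R = 1.987×10⁻³ kcal mol⁻¹ K⁻¹ and T = 400 K gives K ≈ 221.

K ≈ 221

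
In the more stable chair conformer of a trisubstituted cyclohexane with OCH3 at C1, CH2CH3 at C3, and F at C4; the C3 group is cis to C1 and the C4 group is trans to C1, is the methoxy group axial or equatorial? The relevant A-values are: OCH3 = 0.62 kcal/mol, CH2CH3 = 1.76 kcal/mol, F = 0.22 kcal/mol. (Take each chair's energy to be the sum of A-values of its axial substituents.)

equatorial

Chair I (methoxy axial, ethyl axial, fluoro axial): E = 2.60 kcal/mol.
Chair II (methoxy equatorial, ethyl equatorial, fluoro equatorial): E = 0.00 kcal/mol.
Chair II is the more stable (lower-energy) conformer, and in that chair the methoxy group is equatorial.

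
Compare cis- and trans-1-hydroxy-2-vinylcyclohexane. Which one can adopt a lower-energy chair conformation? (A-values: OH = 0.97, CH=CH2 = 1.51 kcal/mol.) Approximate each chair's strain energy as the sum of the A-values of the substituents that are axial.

At 1,2 positions (parity opposite): cis → (a,e or e,a); trans → (e,e or a,a).
Best chair for cis: E = 0.97 kcal/mol; best chair for trans: E = 0.00 kcal/mol.
The trans isomer is lower by 0.97 kcal/mol.

trans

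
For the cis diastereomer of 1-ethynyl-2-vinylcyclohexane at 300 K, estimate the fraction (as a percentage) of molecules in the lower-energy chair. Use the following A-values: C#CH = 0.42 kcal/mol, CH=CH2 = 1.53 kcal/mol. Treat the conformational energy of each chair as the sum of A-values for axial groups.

C1 and C2 have opposite parity, so for the cis isomer the two substituents are one axial and one equatorial in each chair.
Chair I (ethynyl axial, vinyl equatorial): E = 0.42 kcal/mol; chair II (ethynyl equatorial, vinyl axial): E = 1.53 kcal/mol.
ΔG = 1.11 kcal/mol between the two chairs.
K = exp(ΔG/RT) with R = 1.987×10⁻³ kcal mol⁻¹ K⁻¹ and T = 300 K gives K ≈ 6.44.
Fraction in the lower-energy chair = K/(K+1) = 86.6%.

86.6%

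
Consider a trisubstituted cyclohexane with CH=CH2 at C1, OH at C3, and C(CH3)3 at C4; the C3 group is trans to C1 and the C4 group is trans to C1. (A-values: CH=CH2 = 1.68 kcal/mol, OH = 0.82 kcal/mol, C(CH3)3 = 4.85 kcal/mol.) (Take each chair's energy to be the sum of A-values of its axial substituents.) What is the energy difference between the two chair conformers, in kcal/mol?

Chair I (vinyl axial, hydroxyl equatorial, tert-butyl axial): E = 6.53 kcal/mol.
Chair II (vinyl equatorial, hydroxyl axial, tert-butyl equatorial): E = 0.82 kcal/mol.
ΔE = 6.53 − 0.82 = 5.71 kcal/mol; chair II is more stable.

5.71 kcal/mol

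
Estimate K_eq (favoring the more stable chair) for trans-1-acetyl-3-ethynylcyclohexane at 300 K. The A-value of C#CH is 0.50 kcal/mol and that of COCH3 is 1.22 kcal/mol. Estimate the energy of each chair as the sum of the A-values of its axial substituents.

C1 and C3 have the same parity, so for the trans isomer the two substituents are one axial and one equatorial in each chair.
Chair I (ethynyl axial, acetyl equatorial): E = 0.50 kcal/mol; chair II (ethynyl equatorial, acetyl axial): E = 1.22 kcal/mol.
ΔG = 0.72 kcal/mol between the two chairs.
K = exp(ΔG/RT) with R = 1.987×10⁻³ kcal mol⁻¹ K⁻¹ and T = 300 K gives K ≈ 3.35.

K ≈ 3.35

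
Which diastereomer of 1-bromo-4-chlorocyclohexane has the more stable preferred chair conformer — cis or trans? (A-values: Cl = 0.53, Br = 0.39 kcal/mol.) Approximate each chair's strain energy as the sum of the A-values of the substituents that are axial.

trans

At 1,4 positions (parity opposite): cis → (a,e or e,a); trans → (e,e or a,a).
Best chair for cis: E = 0.39 kcal/mol; best chair for trans: E = 0.00 kcal/mol.
The trans isomer is lower by 0.39 kcal/mol.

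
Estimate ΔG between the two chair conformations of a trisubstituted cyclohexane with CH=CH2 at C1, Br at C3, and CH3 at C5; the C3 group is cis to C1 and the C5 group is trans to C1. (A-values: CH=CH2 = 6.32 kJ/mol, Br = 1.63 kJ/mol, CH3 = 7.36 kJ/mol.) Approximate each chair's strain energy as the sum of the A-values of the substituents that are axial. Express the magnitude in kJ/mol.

Chair I (vinyl axial, bromo axial, methyl equatorial): E = 7.95 kJ/mol.
Chair II (vinyl equatorial, bromo equatorial, methyl axial): E = 7.36 kJ/mol.
ΔE = 7.95 − 7.36 = 0.59 kJ/mol; chair II is more stable.

0.59 kJ/mol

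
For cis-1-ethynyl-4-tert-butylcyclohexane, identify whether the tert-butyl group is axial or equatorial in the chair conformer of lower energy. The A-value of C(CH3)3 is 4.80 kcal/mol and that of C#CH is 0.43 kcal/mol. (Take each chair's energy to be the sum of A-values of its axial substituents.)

equatorial

C1 and C4 have opposite parity, so for the cis isomer the two substituents are one axial and one equatorial in each chair.
Chair I (tert-butyl axial, ethynyl equatorial): E = 4.80 kcal/mol.
Chair II (tert-butyl equatorial, ethynyl axial): E = 0.43 kcal/mol.
Chair II is the more stable (lower-energy) conformer, and in that chair the tert-butyl group is equatorial.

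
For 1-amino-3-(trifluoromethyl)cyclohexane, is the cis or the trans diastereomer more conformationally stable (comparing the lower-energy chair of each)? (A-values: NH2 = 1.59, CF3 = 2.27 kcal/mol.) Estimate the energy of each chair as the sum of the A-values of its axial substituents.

At 1,3 positions (parity same): cis → (e,e or a,a); trans → (a,e or e,a).
Best chair for cis: E = 0.00 kcal/mol; best chair for trans: E = 1.59 kcal/mol.
The cis isomer is lower by 1.59 kcal/mol.

cis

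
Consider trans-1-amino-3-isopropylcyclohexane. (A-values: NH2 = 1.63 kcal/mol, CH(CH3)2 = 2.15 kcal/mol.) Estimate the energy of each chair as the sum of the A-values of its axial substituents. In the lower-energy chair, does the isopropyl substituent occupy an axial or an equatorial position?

equatorial

C1 and C3 have the same parity, so for the trans isomer the two substituents are one axial and one equatorial in each chair.
Chair I (amino axial, isopropyl equatorial): E = 1.63 kcal/mol.
Chair II (amino equatorial, isopropyl axial): E = 2.15 kcal/mol.
Chair I is the more stable (lower-energy) conformer, and in that chair the isopropyl group is equatorial.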